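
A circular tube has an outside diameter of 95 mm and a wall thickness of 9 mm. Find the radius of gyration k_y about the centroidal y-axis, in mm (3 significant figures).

Decompose the section into non-overlapping parts with the origin at the bottom-left of its bounding rectangle.
Outer circle: ⌀95, A = 7088.2 mm², x = 47.5 mm, Ī = 3 998 198 mm⁴.
Bore (subtracted): ⌀77, A = 4656.6 mm², x = 47.5 mm, Ī = 1 725 571 mm⁴.
By symmetry the centroid is at mid-width, x̄ = 47.5 mm.
All pieces are centred on the centroidal y-axis, so I = ΣĪ (holes subtracted) = 2 272 627 mm⁴.
Radius of gyration: k = √(I/A) = √(2 272 627 / 2431.6) = 30.572 mm.

k_y ≈ 30.6 mm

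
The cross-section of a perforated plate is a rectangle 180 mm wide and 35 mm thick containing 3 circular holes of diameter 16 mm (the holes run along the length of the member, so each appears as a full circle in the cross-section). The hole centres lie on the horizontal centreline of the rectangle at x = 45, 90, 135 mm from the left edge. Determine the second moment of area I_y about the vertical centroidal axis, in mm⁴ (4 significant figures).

I_y ≈ 1.619 × 10⁷ mm⁴

Treat the section as a set of non-overlapping primitives; coordinates are from the bounding-box lower-left.
Plate: 180 × 35, A = 6 300 mm², x = 90 mm, Ī = 17 010 000 mm⁴.
Hole 1 (subtracted): ⌀16, A = 201.062 mm², x = 45 mm, Ī = 3216.99 mm⁴.
Hole 2 (subtracted): ⌀16, A = 201.062 mm², x = 90 mm, Ī = 3216.99 mm⁴.
Hole 3 (subtracted): ⌀16, A = 201.062 mm², x = 135 mm, Ī = 3216.99 mm⁴.
By symmetry the centroid is at mid-width, x̄ = 90 mm.
Transfer each piece to the vertical centroidal axis using Ī + A·d² with d = x − 90:
  plate: d = 0 mm → contributes +17 010 000 mm⁴
  hole 1: d = -45 mm → contributes −410 367 mm⁴
  hole 2: d = 0 mm → contributes −3216.99 mm⁴
  hole 3: d = 45 mm → contributes −410 367 mm⁴
Total I = 16 186 048 mm⁴.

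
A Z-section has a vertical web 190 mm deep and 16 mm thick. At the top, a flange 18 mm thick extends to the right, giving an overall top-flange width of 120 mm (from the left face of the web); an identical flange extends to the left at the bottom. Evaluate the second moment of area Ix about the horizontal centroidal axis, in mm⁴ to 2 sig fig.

Treat the section as a set of non-overlapping primitives; coordinates are from the bounding-box lower-left.
Web: 16 × 190, A = 3 040 mm², y = 95 mm, Ī = 9 145 333 mm⁴.
Top flange (beyond web): 104 × 18, A = 1 872 mm², y = 181 mm, Ī = 50 544 mm⁴.
Bottom flange (beyond web): 104 × 18, A = 1 872 mm², y = 9 mm, Ī = 50 544 mm⁴.
Centroid: ȳ = ΣA·y / ΣA = 95 mm.
Transfer each piece to the horizontal centroidal axis using Ī + A·d² with d = y − 95:
  web: d = 0 mm → contributes +9 145 333 mm⁴
  top flange (beyond web): d = 86 mm → contributes +13 895 856 mm⁴
  bottom flange (beyond web): d = -86 mm → contributes +13 895 856 mm⁴
Total I = 36 937 045 mm⁴.

Ix ≈ 3.7 × 10⁷ mm⁴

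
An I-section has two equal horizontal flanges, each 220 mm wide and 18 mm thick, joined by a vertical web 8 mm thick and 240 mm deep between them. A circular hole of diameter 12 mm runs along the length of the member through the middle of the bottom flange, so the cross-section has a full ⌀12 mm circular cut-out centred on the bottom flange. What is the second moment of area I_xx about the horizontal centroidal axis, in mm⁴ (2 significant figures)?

I_xx ≈ 1.4 × 10⁸ mm⁴

Treat the section as a set of non-overlapping primitives; coordinates are from the bounding-box lower-left.
Bottom flange: 220 × 18, A = 3 960 mm², y = 9 mm, Ī = 106 920 mm⁴.
Web: 8 × 240, A = 1 920 mm², y = 138 mm, Ī = 9 216 000 mm⁴.
Top flange: 220 × 18, A = 3 960 mm², y = 267 mm, Ī = 106 920 mm⁴.
Hole (subtracted): ⌀12, A = 113.1 mm², y = 9 mm, Ī = 1 018 mm⁴.
Centroid: ȳ = ΣA·y / ΣA = 139.5 mm.
Transfer each piece to the horizontal centroidal axis using Ī + A·d² with d = y − 139.5:
  bottom flange: d = -130.5 mm → contributes +67 546 625 mm⁴
  web: d = -1.5 mm → contributes +9 220 320 mm⁴
  top flange: d = 127.5 mm → contributes +64 481 753 mm⁴
  hole: d = -130.5 mm → contributes −1 927 091 mm⁴
Total I = 139 321 606 mm⁴.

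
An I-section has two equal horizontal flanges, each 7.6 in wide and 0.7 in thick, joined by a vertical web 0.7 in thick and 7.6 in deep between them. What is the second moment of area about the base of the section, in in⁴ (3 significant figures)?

Split into non-overlapping primitives; take the origin at the lower-left of the bounding box.
Bottom flange: 7.6 × 0.7, A = 5.32 in², y = 0.35 in, Ī = 0.21723 in⁴.
Web: 0.7 × 7.6, A = 5.32 in², y = 4.5 in, Ī = 25.607 in⁴.
Top flange: 7.6 × 0.7, A = 5.32 in², y = 8.65 in, Ī = 0.21723 in⁴.
Transfer each piece to the bottom edge using Ī + A·d² with d = y − 0:
  bottom flange: d = 0.35 in → contributes +0.86893 in⁴
  web: d = 4.5 in → contributes +133.34 in⁴
  top flange: d = 8.65 in → contributes +398.27 in⁴
Total I = 532.48 in⁴.

I_base ≈ 532 in⁴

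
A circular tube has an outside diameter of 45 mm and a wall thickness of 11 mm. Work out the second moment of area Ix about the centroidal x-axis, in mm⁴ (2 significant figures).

Decompose the section into non-overlapping parts with the origin at the bottom-left of its bounding rectangle.
Outer circle: ⌀45, A = 1 590 mm², y = 22.5 mm, Ī = 201 289 mm⁴.
Bore (subtracted): ⌀23, A = 415.5 mm², y = 22.5 mm, Ī = 13 737 mm⁴.
By symmetry the centroid is at mid-height, ȳ = 22.5 mm.
All pieces are centred on the centroidal x-axis, so I = ΣĪ (holes subtracted) = 187 552 mm⁴.

Ix ≈ 1.9 × 10⁵ mm⁴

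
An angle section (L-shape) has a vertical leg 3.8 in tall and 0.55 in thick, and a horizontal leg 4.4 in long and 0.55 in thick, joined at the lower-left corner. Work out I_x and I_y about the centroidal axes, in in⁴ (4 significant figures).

Split into non-overlapping primitives; take the origin at the lower-left of the bounding box.
Vertical leg: 0.55 × 3.8, A = 2.09 in², y = 1.9 in, Ī = 2.51497 in⁴.
Horizontal leg (remainder): 3.85 × 0.55, A = 2.1175 in², y = 0.275 in, Ī = 0.0533786 in⁴.
Centroid: ȳ = ΣA·y / ΣA = 1.08219 in.
Transfer each piece to the centroidal x-axis using Ī + A·d² with d = y − 1.08219:
  vertical leg: d = 0.81781 in → contributes +3.91279 in⁴
  horizontal leg (remainder): d = -0.80719 in → contributes +1.43305 in⁴
Total I = 5.34583 in⁴.
For the y-axis: x̄ = 1.38219 in.
Repeating about the centroidal y-axis gives I_y = 7.7591 in⁴.

I_x ≈ 5.346 in⁴, I_y ≈ 7.759 in⁴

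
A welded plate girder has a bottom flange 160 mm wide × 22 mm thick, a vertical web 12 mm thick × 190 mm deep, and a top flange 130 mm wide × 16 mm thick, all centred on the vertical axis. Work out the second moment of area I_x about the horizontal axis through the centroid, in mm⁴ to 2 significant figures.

I_x ≈ 6.5 × 10⁷ mm⁴

Break the section into simple shapes (no overlaps), measuring from the bottom-left corner of the bounding box.
Bottom plate: 160 × 22, A = 3 520 mm², y = 11 mm, Ī = 141 973 mm⁴.
Web plate: 12 × 190, A = 2 280 mm², y = 117 mm, Ī = 6 859 000 mm⁴.
Top plate: 130 × 16, A = 2 080 mm², y = 220 mm, Ī = 44 373 mm⁴.
Centroid: ȳ = ΣA·y / ΣA = 96.84 mm.
Transfer each piece to the horizontal axis through the centroid using Ī + A·d² with d = y − 96.84:
  bottom plate: d = -85.84 mm → contributes +26 077 641 mm⁴
  web plate: d = 20.16 mm → contributes +7 785 874 mm⁴
  top plate: d = 123.2 mm → contributes +31 595 864 mm⁴
Total I = 65 459 379 mm⁴.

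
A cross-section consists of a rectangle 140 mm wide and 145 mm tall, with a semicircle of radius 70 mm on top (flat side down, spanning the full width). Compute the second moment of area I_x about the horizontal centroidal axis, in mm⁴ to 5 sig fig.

Treat the section as a set of non-overlapping primitives; coordinates are from the bounding-box lower-left.
Rectangular body: 140 × 145, A = 20 300 mm², y = 72.5 mm, Ī = 35 567 292 mm⁴.
Semicircular cap: semicircle r = 70, A = 7696.902 mm², y = 174.7089 mm, Ī = 2 635 265 mm⁴.
Centroid: ȳ = ΣA·y / ΣA = 100.5993 mm.
Transfer each piece to the horizontal centroidal axis using Ī + A·d² with d = y − 100.5993:
  rectangular body: d = -28.09925 mm → contributes +51 595 524 mm⁴
  semicircular cap: d = 74.10967 mm → contributes +44 908 521 mm⁴
Total I = 96 504 044 mm⁴.

I_x ≈ 9.6504 × 10⁷ mm⁴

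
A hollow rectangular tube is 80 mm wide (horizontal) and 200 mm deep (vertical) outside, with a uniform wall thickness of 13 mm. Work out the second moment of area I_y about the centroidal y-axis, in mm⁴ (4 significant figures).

Split into non-overlapping primitives; take the origin at the lower-left of the bounding box.
Outer rectangle: 80 × 200, A = 16 000 mm², x = 40 mm, Ī = 8 533 333 mm⁴.
Inner void (subtracted): 54 × 174, A = 9 396 mm², x = 40 mm, Ī = 2 283 228 mm⁴.
By symmetry the centroid is at mid-width, x̄ = 40 mm.
All pieces are centred on the centroidal y-axis, so I = ΣĪ (holes subtracted) = 6 250 105 mm⁴.

I_y ≈ 6.250 × 10⁶ mm⁴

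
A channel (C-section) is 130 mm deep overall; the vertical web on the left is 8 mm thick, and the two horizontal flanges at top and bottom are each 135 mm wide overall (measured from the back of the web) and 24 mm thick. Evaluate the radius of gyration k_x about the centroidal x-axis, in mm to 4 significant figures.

k_x ≈ 51.44 mm

Treat the section as a set of non-overlapping primitives; coordinates are from the bounding-box lower-left.
Web: 8 × 130, A = 1 040 mm², y = 65 mm, Ī = 1 464 667 mm⁴.
Top flange (beyond web): 127 × 24, A = 3 048 mm², y = 118 mm, Ī = 146 304 mm⁴.
Bottom flange (beyond web): 127 × 24, A = 3 048 mm², y = 12 mm, Ī = 146 304 mm⁴.
By symmetry the centroid is at mid-height, ȳ = 65 mm.
Transfer each piece to the centroidal x-axis using Ī + A·d² with d = y − 65:
  web: d = 0 mm → contributes +1 464 667 mm⁴
  top flange (beyond web): d = 53 mm → contributes +8 708 136 mm⁴
  bottom flange (beyond web): d = -53 mm → contributes +8 708 136 mm⁴
Total I = 18 880 939 mm⁴.
Radius of gyration: k = √(I/A) = √(18 880 939 / 7 136) = 51.438 mm.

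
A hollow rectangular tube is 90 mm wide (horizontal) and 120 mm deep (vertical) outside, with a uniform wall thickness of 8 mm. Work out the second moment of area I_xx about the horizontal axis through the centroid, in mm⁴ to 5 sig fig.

Break the section into simple shapes (no overlaps), measuring from the bottom-left corner of the bounding box.
Outer rectangle: 90 × 120, A = 10 800 mm², y = 60 mm, Ī = 12 960 000 mm⁴.
Inner void (subtracted): 74 × 104, A = 7 696 mm², y = 60 mm, Ī = 6 936 661 mm⁴.
By symmetry the centroid is at mid-height, ȳ = 60 mm.
All pieces are centred on the horizontal axis through the centroid, so I = ΣĪ (holes subtracted) = 6 023 339 mm⁴.

I_xx ≈ 6.0233 × 10⁶ mm⁴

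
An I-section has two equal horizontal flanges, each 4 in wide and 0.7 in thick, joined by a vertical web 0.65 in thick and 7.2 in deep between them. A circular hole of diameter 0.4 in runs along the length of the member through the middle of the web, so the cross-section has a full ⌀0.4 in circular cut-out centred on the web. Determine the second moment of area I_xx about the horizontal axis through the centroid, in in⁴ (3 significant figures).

Decompose the section into non-overlapping parts with the origin at the bottom-left of its bounding rectangle.
Bottom flange: 4 × 0.7, A = 2.8 in², y = 0.35 in, Ī = 0.11433 in⁴.
Web: 0.65 × 7.2, A = 4.68 in², y = 4.3 in, Ī = 20.218 in⁴.
Top flange: 4 × 0.7, A = 2.8 in², y = 8.25 in, Ī = 0.11433 in⁴.
Hole (subtracted): ⌀0.4, A = 0.12566 in², y = 4.3 in, Ī = 0.0012566 in⁴.
By symmetry the centroid is at mid-height, ȳ = 4.3 in.
Transfer each piece to the horizontal axis through the centroid using Ī + A·d² with d = y − 4.3:
  bottom flange: d = -3.95 in → contributes +43.801 in⁴
  web: d = 0 in → contributes +20.218 in⁴
  top flange: d = 3.95 in → contributes +43.801 in⁴
  hole: d = 0 in → contributes −0.0012566 in⁴
Total I = 107.82 in⁴.

I_xx ≈ 108 in⁴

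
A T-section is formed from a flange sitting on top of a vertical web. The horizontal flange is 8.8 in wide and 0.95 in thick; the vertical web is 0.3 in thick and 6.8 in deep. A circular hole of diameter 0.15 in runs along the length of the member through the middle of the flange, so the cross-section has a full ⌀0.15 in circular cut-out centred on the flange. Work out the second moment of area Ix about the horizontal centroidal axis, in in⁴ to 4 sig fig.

Ix ≈ 33.10 in⁴

Break the section into simple shapes (no overlaps), measuring from the bottom-left corner of the bounding box.
Flange: 8.8 × 0.95, A = 8.36 in², y = 7.275 in, Ī = 0.628742 in⁴.
Web: 0.3 × 6.8, A = 2.04 in², y = 3.4 in, Ī = 7.8608 in⁴.
Hole (subtracted): ⌀0.15, A = 0.0176715 in², y = 7.275 in, Ī = 0.0000248505 in⁴.
Centroid: ȳ = ΣA·y / ΣA = 6.51361 in.
Transfer each piece to the horizontal centroidal axis using Ī + A·d² with d = y − 6.51361:
  flange: d = 0.76139 in → contributes +5.47516 in⁴
  web: d = -3.11361 in → contributes +27.6377 in⁴
  hole: d = 0.76139 in → contributes −0.0102693 in⁴
Total I = 33.1026 in⁴.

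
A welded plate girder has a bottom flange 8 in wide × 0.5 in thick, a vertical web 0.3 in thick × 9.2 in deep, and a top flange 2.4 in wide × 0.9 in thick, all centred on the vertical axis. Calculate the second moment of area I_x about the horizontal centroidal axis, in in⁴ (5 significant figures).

I_x ≈ 160.79 in⁴

Break the section into simple shapes (no overlaps), measuring from the bottom-left corner of the bounding box.
Bottom plate: 8 × 0.5, A = 4 in², y = 0.25 in, Ī = 0.08333333 in⁴.
Web plate: 0.3 × 9.2, A = 2.76 in², y = 5.1 in, Ī = 19.4672 in⁴.
Top plate: 2.4 × 0.9, A = 2.16 in², y = 10.15 in, Ī = 0.1458 in⁴.
Centroid: ȳ = ΣA·y / ΣA = 4.147982 in.
Transfer each piece to the horizontal centroidal axis using Ī + A·d² with d = y − 4.147982:
  bottom plate: d = -3.897982 in → contributes +60.86039 in⁴
  web plate: d = 0.9520179 in → contributes +21.96869 in⁴
  top plate: d = 6.002018 in → contributes +77.95811 in⁴
Total I = 160.7872 in⁴.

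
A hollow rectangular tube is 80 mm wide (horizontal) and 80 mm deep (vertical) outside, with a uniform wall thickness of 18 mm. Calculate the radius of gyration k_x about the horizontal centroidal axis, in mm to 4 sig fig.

k_x ≈ 26.36 mm

Break the section into simple shapes (no overlaps), measuring from the bottom-left corner of the bounding box.
Outer rectangle: 80 × 80, A = 6 400 mm², y = 40 mm, Ī = 3 413 333 mm⁴.
Inner void (subtracted): 44 × 44, A = 1 936 mm², y = 40 mm, Ī = 312 341 mm⁴.
By symmetry the centroid is at mid-height, ȳ = 40 mm.
All pieces are centred on the horizontal centroidal axis, so I = ΣĪ (holes subtracted) = 3 100 992 mm⁴.
Radius of gyration: k = √(I/A) = √(3 100 992 / 4 464) = 26.3565 mm.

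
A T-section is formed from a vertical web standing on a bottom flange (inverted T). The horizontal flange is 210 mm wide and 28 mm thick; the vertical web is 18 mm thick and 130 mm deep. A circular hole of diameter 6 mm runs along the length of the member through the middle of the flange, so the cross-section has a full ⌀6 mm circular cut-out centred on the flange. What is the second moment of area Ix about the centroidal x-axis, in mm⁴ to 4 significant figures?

Treat the section as a set of non-overlapping primitives; coordinates are from the bounding-box lower-left.
Flange: 210 × 28, A = 5 880 mm², y = 14 mm, Ī = 384 160 mm⁴.
Web: 18 × 130, A = 2 340 mm², y = 93 mm, Ī = 3 295 500 mm⁴.
Hole (subtracted): ⌀6, A = 28.2743 mm², y = 14 mm, Ī = 63.6173 mm⁴.
Centroid: ȳ = ΣA·y / ΣA = 36.5667 mm.
Transfer each piece to the centroidal x-axis using Ī + A·d² with d = y − 36.5667:
  flange: d = -22.5667 mm → contributes +3 378 578 mm⁴
  web: d = 56.4333 mm → contributes +10 747 746 mm⁴
  hole: d = -22.5667 mm → contributes −14462.5 mm⁴
Total I = 14 111 861 mm⁴.

Ix ≈ 1.411 × 10⁷ mm⁴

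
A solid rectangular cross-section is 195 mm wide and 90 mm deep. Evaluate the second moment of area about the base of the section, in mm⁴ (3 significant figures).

I_base ≈ 4.74 × 10⁷ mm⁴

The section: 195 × 90, A = 17 550 mm², y = 45 mm, Ī = 11 846 250 mm⁴.
Transfer it to the bottom edge using Ī + A·d² with d = y − 0:
  the section: d = 45 mm → contributes +47 385 000 mm⁴
Total I = 47 385 000 mm⁴.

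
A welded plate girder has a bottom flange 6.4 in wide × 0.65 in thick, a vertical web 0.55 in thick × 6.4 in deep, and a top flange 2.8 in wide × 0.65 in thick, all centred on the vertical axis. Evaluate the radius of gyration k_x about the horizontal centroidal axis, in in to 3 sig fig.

k_x ≈ 2.89 in

Break the section into simple shapes (no overlaps), measuring from the bottom-left corner of the bounding box.
Bottom plate: 6.4 × 0.65, A = 4.16 in², y = 0.325 in, Ī = 0.14647 in⁴.
Web plate: 0.55 × 6.4, A = 3.52 in², y = 3.85 in, Ī = 12.015 in⁴.
Top plate: 2.8 × 0.65, A = 1.82 in², y = 7.375 in, Ī = 0.064079 in⁴.
Centroid: ȳ = ΣA·y / ΣA = 2.9817 in.
Transfer each piece to the horizontal centroidal axis using Ī + A·d² with d = y − 2.9817:
  bottom plate: d = -2.6567 in → contributes +29.509 in⁴
  web plate: d = 0.86826 in → contributes +14.669 in⁴
  top plate: d = 4.3933 in → contributes +35.191 in⁴
Total I = 79.369 in⁴.
Radius of gyration: k = √(I/A) = √(79.369 / 9.5) = 2.8904 in.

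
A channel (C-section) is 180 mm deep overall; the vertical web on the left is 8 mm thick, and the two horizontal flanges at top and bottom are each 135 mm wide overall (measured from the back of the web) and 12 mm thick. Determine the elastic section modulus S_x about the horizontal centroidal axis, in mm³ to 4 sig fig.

Decompose the section into non-overlapping parts with the origin at the bottom-left of its bounding rectangle.
Web: 8 × 180, A = 1 440 mm², y = 90 mm, Ī = 3 888 000 mm⁴.
Top flange (beyond web): 127 × 12, A = 1 524 mm², y = 174 mm, Ī = 18 288 mm⁴.
Bottom flange (beyond web): 127 × 12, A = 1 524 mm², y = 6 mm, Ī = 18 288 mm⁴.
By symmetry the centroid is at mid-height, ȳ = 90 mm.
Transfer each piece to the horizontal centroidal axis using Ī + A·d² with d = y − 90:
  web: d = 0 mm → contributes +3 888 000 mm⁴
  top flange (beyond web): d = 84 mm → contributes +10 771 632 mm⁴
  bottom flange (beyond web): d = -84 mm → contributes +10 771 632 mm⁴
Total I = 25 431 264 mm⁴.
Extreme fibre distance c = 90 mm; S = I/c = 282 570 mm³.

S_x ≈ 2.826 × 10⁵ mm³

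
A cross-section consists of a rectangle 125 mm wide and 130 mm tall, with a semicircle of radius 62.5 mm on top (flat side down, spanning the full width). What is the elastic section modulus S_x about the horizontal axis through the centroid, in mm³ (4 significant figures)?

Split into non-overlapping primitives; take the origin at the lower-left of the bounding box.
Rectangular body: 125 × 130, A = 16 250 mm², y = 65 mm, Ī = 22 885 417 mm⁴.
Semicircular cap: semicircle r = 62.5, A = 6135.92 mm², y = 156.526 mm, Ī = 1 674 758 mm⁴.
Centroid: ȳ = ΣA·y / ΣA = 90.087 mm.
Transfer each piece to the horizontal axis through the centroid using Ī + A·d² with d = y − 90.087:
  rectangular body: d = -25.087 mm → contributes +33 112 469 mm⁴
  semicircular cap: d = 66.4388 mm → contributes +28 759 451 mm⁴
Total I = 61 871 920 mm⁴.
Extreme fibre distance c = 102.413 mm; S = I/c = 604 141 mm³.

S_x ≈ 6.041 × 10⁵ mm³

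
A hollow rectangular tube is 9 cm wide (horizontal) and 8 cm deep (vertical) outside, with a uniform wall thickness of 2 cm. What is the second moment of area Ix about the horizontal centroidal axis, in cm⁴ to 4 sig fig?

Ix ≈ 357.3 cm⁴

Decompose the section into non-overlapping parts with the origin at the bottom-left of its bounding rectangle.
Outer rectangle: 9 × 8, A = 72 cm², y = 4 cm, Ī = 384 cm⁴.
Inner void (subtracted): 5 × 4, A = 20 cm², y = 4 cm, Ī = 26.6667 cm⁴.
By symmetry the centroid is at mid-height, ȳ = 4 cm.
All pieces are centred on the horizontal centroidal axis, so I = ΣĪ (holes subtracted) = 357.333 cm⁴.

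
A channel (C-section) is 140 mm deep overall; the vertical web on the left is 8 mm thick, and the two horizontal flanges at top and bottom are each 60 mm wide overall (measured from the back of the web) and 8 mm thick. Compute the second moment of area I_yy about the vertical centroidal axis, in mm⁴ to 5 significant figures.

Decompose the section into non-overlapping parts with the origin at the bottom-left of its bounding rectangle.
Web: 8 × 140, A = 1 120 mm², x = 4 mm, Ī = 5973.333 mm⁴.
Top flange (beyond web): 52 × 8, A = 416 mm², x = 34 mm, Ī = 93738.67 mm⁴.
Bottom flange (beyond web): 52 × 8, A = 416 mm², x = 34 mm, Ī = 93738.67 mm⁴.
Centroid: x̄ = ΣA·x / ΣA = 16.78689 mm.
Transfer each piece to the vertical centroidal axis using Ī + A·d² with d = x − 16.78689:
  web: d = -12.78689 mm → contributes +189098.3 mm⁴
  top flange (beyond web): d = 17.21311 mm → contributes +216995.9 mm⁴
  bottom flange (beyond web): d = 17.21311 mm → contributes +216995.9 mm⁴
Total I = 623 090 mm⁴.

I_yy ≈ 6.2309 × 10⁵ mm⁴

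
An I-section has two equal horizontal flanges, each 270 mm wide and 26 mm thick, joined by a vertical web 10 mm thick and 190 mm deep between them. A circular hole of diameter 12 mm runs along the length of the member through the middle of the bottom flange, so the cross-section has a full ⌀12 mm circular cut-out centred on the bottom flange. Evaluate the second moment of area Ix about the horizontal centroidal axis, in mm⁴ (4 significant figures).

Ix ≈ 1.689 × 10⁸ mm⁴

Break the section into simple shapes (no overlaps), measuring from the bottom-left corner of the bounding box.
Bottom flange: 270 × 26, A = 7 020 mm², y = 13 mm, Ī = 395 460 mm⁴.
Web: 10 × 190, A = 1 900 mm², y = 121 mm, Ī = 5 715 833 mm⁴.
Top flange: 270 × 26, A = 7 020 mm², y = 229 mm, Ī = 395 460 mm⁴.
Hole (subtracted): ⌀12, A = 113.097 mm², y = 13 mm, Ī = 1017.88 mm⁴.
Centroid: ȳ = ΣA·y / ΣA = 121.772 mm.
Transfer each piece to the horizontal centroidal axis using Ī + A·d² with d = y − 121.772:
  bottom flange: d = -108.772 mm → contributes +83 451 151 mm⁴
  web: d = -0.771756 mm → contributes +5 716 965 mm⁴
  top flange: d = 107.228 mm → contributes +81 110 692 mm⁴
  hole: d = -108.772 mm → contributes −1 339 106 mm⁴
Total I = 168 939 702 mm⁴.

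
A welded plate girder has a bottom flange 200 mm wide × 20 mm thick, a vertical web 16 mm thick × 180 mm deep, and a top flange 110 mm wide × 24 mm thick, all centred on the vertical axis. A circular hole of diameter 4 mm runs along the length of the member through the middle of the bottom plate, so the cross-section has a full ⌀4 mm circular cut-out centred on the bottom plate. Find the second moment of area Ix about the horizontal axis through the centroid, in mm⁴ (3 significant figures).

Split into non-overlapping primitives; take the origin at the lower-left of the bounding box.
Bottom plate: 200 × 20, A = 4 000 mm², y = 10 mm, Ī = 133 333 mm⁴.
Web plate: 16 × 180, A = 2 880 mm², y = 110 mm, Ī = 7 776 000 mm⁴.
Top plate: 110 × 24, A = 2 640 mm², y = 212 mm, Ī = 126 720 mm⁴.
Hole (subtracted): ⌀4, A = 12.566 mm², y = 10 mm, Ī = 12.566 mm⁴.
Centroid: ȳ = ΣA·y / ΣA = 96.383 mm.
Transfer each piece to the horizontal axis through the centroid using Ī + A·d² with d = y − 96.383:
  bottom plate: d = -86.383 mm → contributes +29 981 378 mm⁴
  web plate: d = 13.617 mm → contributes +8 310 023 mm⁴
  top plate: d = 115.62 mm → contributes +35 416 408 mm⁴
  hole: d = -86.383 mm → contributes −93 783 mm⁴
Total I = 73 614 026 mm⁴.

Ix ≈ 7.36 × 10⁷ mm⁴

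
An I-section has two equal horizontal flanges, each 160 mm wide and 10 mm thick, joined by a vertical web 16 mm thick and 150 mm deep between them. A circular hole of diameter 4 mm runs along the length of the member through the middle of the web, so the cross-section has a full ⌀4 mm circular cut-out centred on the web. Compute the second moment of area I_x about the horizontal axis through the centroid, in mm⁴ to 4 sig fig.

I_x ≈ 2.501 × 10⁷ mm⁴

Decompose the section into non-overlapping parts with the origin at the bottom-left of its bounding rectangle.
Bottom flange: 160 × 10, A = 1 600 mm², y = 5 mm, Ī = 13333.3 mm⁴.
Web: 16 × 150, A = 2 400 mm², y = 85 mm, Ī = 4 500 000 mm⁴.
Top flange: 160 × 10, A = 1 600 mm², y = 165 mm, Ī = 13333.3 mm⁴.
Hole (subtracted): ⌀4, A = 12.5664 mm², y = 85 mm, Ī = 12.5664 mm⁴.
By symmetry the centroid is at mid-height, ȳ = 85 mm.
Transfer each piece to the horizontal axis through the centroid using Ī + A·d² with d = y − 85:
  bottom flange: d = -80 mm → contributes +10 253 333 mm⁴
  web: d = 0 mm → contributes +4 500 000 mm⁴
  top flange: d = 80 mm → contributes +10 253 333 mm⁴
  hole: d = 0 mm → contributes −12.5664 mm⁴
Total I = 25 006 654 mm⁴.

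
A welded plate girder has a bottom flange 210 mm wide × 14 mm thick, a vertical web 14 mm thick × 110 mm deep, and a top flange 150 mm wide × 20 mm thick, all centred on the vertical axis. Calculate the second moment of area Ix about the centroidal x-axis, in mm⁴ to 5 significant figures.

Break the section into simple shapes (no overlaps), measuring from the bottom-left corner of the bounding box.
Bottom plate: 210 × 14, A = 2 940 mm², y = 7 mm, Ī = 48 020 mm⁴.
Web plate: 14 × 110, A = 1 540 mm², y = 69 mm, Ī = 1 552 833 mm⁴.
Top plate: 150 × 20, A = 3 000 mm², y = 134 mm, Ī = 100 000 mm⁴.
Centroid: ȳ = ΣA·y / ΣA = 70.70053 mm.
Transfer each piece to the centroidal x-axis using Ī + A·d² with d = y − 70.70053:
  bottom plate: d = -63.70053 mm → contributes +11 977 829 mm⁴
  web plate: d = -1.700535 mm → contributes +1 557 287 mm⁴
  top plate: d = 63.29947 mm → contributes +12 120 467 mm⁴
Total I = 25 655 583 mm⁴.

Ix ≈ 2.5656 × 10⁷ mm⁴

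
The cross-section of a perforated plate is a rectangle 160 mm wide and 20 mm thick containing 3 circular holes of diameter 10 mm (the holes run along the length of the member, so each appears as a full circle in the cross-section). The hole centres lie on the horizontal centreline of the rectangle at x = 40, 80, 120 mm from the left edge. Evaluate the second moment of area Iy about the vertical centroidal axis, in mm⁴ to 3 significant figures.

Decompose the section into non-overlapping parts with the origin at the bottom-left of its bounding rectangle.
Plate: 160 × 20, A = 3 200 mm², x = 80 mm, Ī = 6 826 667 mm⁴.
Hole 1 (subtracted): ⌀10, A = 78.54 mm², x = 40 mm, Ī = 490.87 mm⁴.
Hole 2 (subtracted): ⌀10, A = 78.54 mm², x = 80 mm, Ī = 490.87 mm⁴.
Hole 3 (subtracted): ⌀10, A = 78.54 mm², x = 120 mm, Ī = 490.87 mm⁴.
By symmetry the centroid is at mid-width, x̄ = 80 mm.
Transfer each piece to the vertical centroidal axis using Ī + A·d² with d = x − 80:
  plate: d = 0 mm → contributes +6 826 667 mm⁴
  hole 1: d = -40 mm → contributes −126 155 mm⁴
  hole 2: d = 0 mm → contributes −490.87 mm⁴
  hole 3: d = 40 mm → contributes −126 155 mm⁴
Total I = 6 573 867 mm⁴.

Iy ≈ 6.57 × 10⁶ mm⁴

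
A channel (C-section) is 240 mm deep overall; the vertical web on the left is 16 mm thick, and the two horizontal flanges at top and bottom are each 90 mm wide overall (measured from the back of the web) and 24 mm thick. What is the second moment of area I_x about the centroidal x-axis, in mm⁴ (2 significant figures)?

I_x ≈ 6.0 × 10⁷ mm⁴

Treat the section as a set of non-overlapping primitives; coordinates are from the bounding-box lower-left.
Web: 16 × 240, A = 3 840 mm², y = 120 mm, Ī = 18 432 000 mm⁴.
Top flange (beyond web): 74 × 24, A = 1 776 mm², y = 228 mm, Ī = 85 248 mm⁴.
Bottom flange (beyond web): 74 × 24, A = 1 776 mm², y = 12 mm, Ī = 85 248 mm⁴.
By symmetry the centroid is at mid-height, ȳ = 120 mm.
Transfer each piece to the centroidal x-axis using Ī + A·d² with d = y − 120:
  web: d = 0 mm → contributes +18 432 000 mm⁴
  top flange (beyond web): d = 108 mm → contributes +20 800 512 mm⁴
  bottom flange (beyond web): d = -108 mm → contributes +20 800 512 mm⁴
Total I = 60 033 024 mm⁴.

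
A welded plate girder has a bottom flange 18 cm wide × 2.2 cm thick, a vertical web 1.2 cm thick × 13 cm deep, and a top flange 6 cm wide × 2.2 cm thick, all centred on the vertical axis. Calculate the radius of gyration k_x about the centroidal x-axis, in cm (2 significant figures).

k_x ≈ 6.3 cm

Decompose the section into non-overlapping parts with the origin at the bottom-left of its bounding rectangle.
Bottom plate: 18 × 2.2, A = 39.6 cm², y = 1.1 cm, Ī = 15.97 cm⁴.
Web plate: 1.2 × 13, A = 15.6 cm², y = 8.7 cm, Ī = 219.7 cm⁴.
Top plate: 6 × 2.2, A = 13.2 cm², y = 16.3 cm, Ī = 5.324 cm⁴.
Centroid: ȳ = ΣA·y / ΣA = 5.767 cm.
Transfer each piece to the centroidal x-axis using Ī + A·d² with d = y − 5.767:
  bottom plate: d = -4.667 cm → contributes +878.4 cm⁴
  web plate: d = 2.933 cm → contributes +353.9 cm⁴
  top plate: d = 10.53 cm → contributes +1 470 cm⁴
Total I = 2 702 cm⁴.
Radius of gyration: k = √(I/A) = √(2 702 / 68.4) = 6.285 cm.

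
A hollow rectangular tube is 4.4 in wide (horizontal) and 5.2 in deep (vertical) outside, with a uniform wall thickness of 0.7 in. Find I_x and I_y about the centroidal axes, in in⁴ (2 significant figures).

Split into non-overlapping primitives; take the origin at the lower-left of the bounding box.
Outer rectangle: 4.4 × 5.2, A = 22.88 in², y = 2.6 in, Ī = 51.56 in⁴.
Inner void (subtracted): 3 × 3.8, A = 11.4 in², y = 2.6 in, Ī = 13.72 in⁴.
By symmetry the centroid is at mid-height, ȳ = 2.6 in.
All pieces are centred on the centroidal x-axis, so I = ΣĪ (holes subtracted) = 37.84 in⁴.
Repeating about the centroidal y-axis gives I_y = 28.36 in⁴.

I_x ≈ 38 in⁴, I_y ≈ 28 in⁴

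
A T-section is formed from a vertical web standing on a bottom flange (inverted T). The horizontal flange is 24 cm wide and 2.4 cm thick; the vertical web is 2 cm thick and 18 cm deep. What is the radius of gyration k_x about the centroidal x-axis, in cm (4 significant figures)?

k_x ≈ 5.942 cm

Decompose the section into non-overlapping parts with the origin at the bottom-left of its bounding rectangle.
Flange: 24 × 2.4, A = 57.6 cm², y = 1.2 cm, Ī = 27.648 cm⁴.
Web: 2 × 18, A = 36 cm², y = 11.4 cm, Ī = 972 cm⁴.
Centroid: ȳ = ΣA·y / ΣA = 5.12308 cm.
Transfer each piece to the centroidal x-axis using Ī + A·d² with d = y − 5.12308:
  flange: d = -3.92308 cm → contributes +914.143 cm⁴
  web: d = 6.27692 cm → contributes +2390.39 cm⁴
Total I = 3304.53 cm⁴.
Radius of gyration: k = √(I/A) = √(3304.53 / 93.6) = 5.94179 cm.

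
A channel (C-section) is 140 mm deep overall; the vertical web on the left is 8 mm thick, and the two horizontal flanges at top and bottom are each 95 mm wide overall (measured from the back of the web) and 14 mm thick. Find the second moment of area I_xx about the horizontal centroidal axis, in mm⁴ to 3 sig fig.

Split into non-overlapping primitives; take the origin at the lower-left of the bounding box.
Web: 8 × 140, A = 1 120 mm², y = 70 mm, Ī = 1 829 333 mm⁴.
Top flange (beyond web): 87 × 14, A = 1 218 mm², y = 133 mm, Ī = 19 894 mm⁴.
Bottom flange (beyond web): 87 × 14, A = 1 218 mm², y = 7 mm, Ī = 19 894 mm⁴.
By symmetry the centroid is at mid-height, ȳ = 70 mm.
Transfer each piece to the horizontal centroidal axis using Ī + A·d² with d = y − 70:
  web: d = 0 mm → contributes +1 829 333 mm⁴
  top flange (beyond web): d = 63 mm → contributes +4 854 136 mm⁴
  bottom flange (beyond web): d = -63 mm → contributes +4 854 136 mm⁴
Total I = 11 537 605 mm⁴.

I_xx ≈ 1.15 × 10⁷ mm⁴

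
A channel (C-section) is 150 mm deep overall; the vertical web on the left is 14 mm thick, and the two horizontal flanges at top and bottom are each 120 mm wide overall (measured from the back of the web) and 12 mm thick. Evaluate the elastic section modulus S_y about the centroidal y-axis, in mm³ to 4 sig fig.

S_y ≈ 8.184 × 10⁴ mm³

Break the section into simple shapes (no overlaps), measuring from the bottom-left corner of the bounding box.
Web: 14 × 150, A = 2 100 mm², x = 7 mm, Ī = 34 300 mm⁴.
Top flange (beyond web): 106 × 12, A = 1 272 mm², x = 67 mm, Ī = 1 191 016 mm⁴.
Bottom flange (beyond web): 106 × 12, A = 1 272 mm², x = 67 mm, Ī = 1 191 016 mm⁴.
Centroid: x̄ = ΣA·x / ΣA = 39.8682 mm.
Transfer each piece to the centroidal y-axis using Ī + A·d² with d = x − 39.8682:
  web: d = -32.8682 mm → contributes +2 302 971 mm⁴
  top flange (beyond web): d = 27.1318 mm → contributes +2 127 378 mm⁴
  bottom flange (beyond web): d = 27.1318 mm → contributes +2 127 378 mm⁴
Total I = 6 557 727 mm⁴.
Extreme fibre distance c = 80.1318 mm; S = I/c = 81836.8 mm³.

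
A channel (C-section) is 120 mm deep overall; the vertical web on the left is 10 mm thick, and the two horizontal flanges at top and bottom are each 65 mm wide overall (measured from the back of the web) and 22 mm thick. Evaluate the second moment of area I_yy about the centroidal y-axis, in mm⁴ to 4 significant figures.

I_yy ≈ 1.467 × 10⁶ mm⁴

Break the section into simple shapes (no overlaps), measuring from the bottom-left corner of the bounding box.
Web: 10 × 120, A = 1 200 mm², x = 5 mm, Ī = 10 000 mm⁴.
Top flange (beyond web): 55 × 22, A = 1 210 mm², x = 37.5 mm, Ī = 305 021 mm⁴.
Bottom flange (beyond web): 55 × 22, A = 1 210 mm², x = 37.5 mm, Ī = 305 021 mm⁴.
Centroid: x̄ = ΣA·x / ΣA = 26.7265 mm.
Transfer each piece to the centroidal y-axis using Ī + A·d² with d = x − 26.7265:
  web: d = -21.7265 mm → contributes +576 450 mm⁴
  top flange (beyond web): d = 10.7735 mm → contributes +445 463 mm⁴
  bottom flange (beyond web): d = 10.7735 mm → contributes +445 463 mm⁴
Total I = 1 467 376 mm⁴.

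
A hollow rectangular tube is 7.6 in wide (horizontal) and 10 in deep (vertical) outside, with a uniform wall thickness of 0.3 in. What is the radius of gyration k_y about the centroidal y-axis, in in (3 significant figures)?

k_y ≈ 3.09 in

Break the section into simple shapes (no overlaps), measuring from the bottom-left corner of the bounding box.
Outer rectangle: 7.6 × 10, A = 76 in², x = 3.8 in, Ī = 365.81 in⁴.
Inner void (subtracted): 7 × 9.4, A = 65.8 in², x = 3.8 in, Ī = 268.68 in⁴.
By symmetry the centroid is at mid-width, x̄ = 3.8 in.
All pieces are centred on the centroidal y-axis, so I = ΣĪ (holes subtracted) = 97.13 in⁴.
Radius of gyration: k = √(I/A) = √(97.13 / 10.2) = 3.0859 in.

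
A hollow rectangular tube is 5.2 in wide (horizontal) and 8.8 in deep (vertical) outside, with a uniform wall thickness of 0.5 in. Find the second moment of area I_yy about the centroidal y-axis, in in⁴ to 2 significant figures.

Split into non-overlapping primitives; take the origin at the lower-left of the bounding box.
Outer rectangle: 5.2 × 8.8, A = 45.76 in², x = 2.6 in, Ī = 103.1 in⁴.
Inner void (subtracted): 4.2 × 7.8, A = 32.76 in², x = 2.6 in, Ī = 48.16 in⁴.
By symmetry the centroid is at mid-width, x̄ = 2.6 in.
All pieces are centred on the centroidal y-axis, so I = ΣĪ (holes subtracted) = 54.96 in⁴.

I_yy ≈ 55 in⁴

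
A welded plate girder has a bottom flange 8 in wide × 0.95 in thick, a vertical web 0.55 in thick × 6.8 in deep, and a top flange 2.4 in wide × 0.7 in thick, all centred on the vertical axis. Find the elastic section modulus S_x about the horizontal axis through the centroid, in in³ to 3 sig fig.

Split into non-overlapping primitives; take the origin at the lower-left of the bounding box.
Bottom plate: 8 × 0.95, A = 7.6 in², y = 0.475 in, Ī = 0.57158 in⁴.
Web plate: 0.55 × 6.8, A = 3.74 in², y = 4.35 in, Ī = 14.411 in⁴.
Top plate: 2.4 × 0.7, A = 1.68 in², y = 8.1 in, Ī = 0.0686 in⁴.
Centroid: ȳ = ΣA·y / ΣA = 2.572 in.
Transfer each piece to the horizontal axis through the centroid using Ī + A·d² with d = y − 2.572:
  bottom plate: d = -2.097 in → contributes +33.991 in⁴
  web plate: d = 1.778 in → contributes +26.235 in⁴
  top plate: d = 5.528 in → contributes +51.408 in⁴
Total I = 111.63 in⁴.
Extreme fibre distance c = 5.878 in; S = I/c = 18.992 in³.

S_x ≈ 19.0 in³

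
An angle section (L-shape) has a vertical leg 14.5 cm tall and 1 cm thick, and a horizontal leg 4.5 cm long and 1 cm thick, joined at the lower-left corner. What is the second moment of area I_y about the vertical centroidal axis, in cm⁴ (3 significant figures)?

I_y ≈ 19.1 cm⁴

Treat the section as a set of non-overlapping primitives; coordinates are from the bounding-box lower-left.
Vertical leg: 1 × 14.5, A = 14.5 cm², x = 0.5 cm, Ī = 1.2083 cm⁴.
Horizontal leg (remainder): 3.5 × 1, A = 3.5 cm², x = 2.75 cm, Ī = 3.5729 cm⁴.
Centroid: x̄ = ΣA·x / ΣA = 0.9375 cm.
Transfer each piece to the vertical centroidal axis using Ī + A·d² with d = x − 0.9375:
  vertical leg: d = -0.4375 cm → contributes +3.9837 cm⁴
  horizontal leg (remainder): d = 1.8125 cm → contributes +15.071 cm⁴
Total I = 19.055 cm⁴.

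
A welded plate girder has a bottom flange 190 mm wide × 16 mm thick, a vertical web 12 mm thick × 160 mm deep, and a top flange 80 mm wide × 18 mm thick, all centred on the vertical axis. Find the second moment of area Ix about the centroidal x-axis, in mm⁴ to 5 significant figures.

Ix ≈ 3.6113 × 10⁷ mm⁴

Treat the section as a set of non-overlapping primitives; coordinates are from the bounding-box lower-left.
Bottom plate: 190 × 16, A = 3 040 mm², y = 8 mm, Ī = 64853.33 mm⁴.
Web plate: 12 × 160, A = 1 920 mm², y = 96 mm, Ī = 4 096 000 mm⁴.
Top plate: 80 × 18, A = 1 440 mm², y = 185 mm, Ī = 38 880 mm⁴.
Centroid: ȳ = ΣA·y / ΣA = 74.225 mm.
Transfer each piece to the centroidal x-axis using Ī + A·d² with d = y − 74.225:
  bottom plate: d = -66.225 mm → contributes +13 397 535 mm⁴
  web plate: d = 21.775 mm → contributes +5 006 369 mm⁴
  top plate: d = 110.775 mm → contributes +17 709 265 mm⁴
Total I = 36 113 169 mm⁴.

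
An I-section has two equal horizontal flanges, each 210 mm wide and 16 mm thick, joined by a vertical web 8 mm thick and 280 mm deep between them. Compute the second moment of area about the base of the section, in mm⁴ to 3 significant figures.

Treat the section as a set of non-overlapping primitives; coordinates are from the bounding-box lower-left.
Bottom flange: 210 × 16, A = 3 360 mm², y = 8 mm, Ī = 71 680 mm⁴.
Web: 8 × 280, A = 2 240 mm², y = 156 mm, Ī = 14 634 667 mm⁴.
Top flange: 210 × 16, A = 3 360 mm², y = 304 mm, Ī = 71 680 mm⁴.
Transfer each piece to the bottom edge using Ī + A·d² with d = y − 0:
  bottom flange: d = 8 mm → contributes +286 720 mm⁴
  web: d = 156 mm → contributes +69 147 307 mm⁴
  top flange: d = 304 mm → contributes +310 589 440 mm⁴
Total I = 380 023 467 mm⁴.

I_base ≈ 3.80 × 10⁸ mm⁴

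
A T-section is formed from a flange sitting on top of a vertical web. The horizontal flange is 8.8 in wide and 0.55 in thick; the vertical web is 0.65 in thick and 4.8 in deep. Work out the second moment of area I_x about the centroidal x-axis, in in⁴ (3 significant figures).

I_x ≈ 19.7 in⁴

Split into non-overlapping primitives; take the origin at the lower-left of the bounding box.
Flange: 8.8 × 0.55, A = 4.84 in², y = 5.075 in, Ī = 0.12201 in⁴.
Web: 0.65 × 4.8, A = 3.12 in², y = 2.4 in, Ī = 5.9904 in⁴.
Centroid: ȳ = ΣA·y / ΣA = 4.0265 in.
Transfer each piece to the centroidal x-axis using Ī + A·d² with d = y − 4.0265:
  flange: d = 1.0485 in → contributes +5.4428 in⁴
  web: d = -1.6265 in → contributes +14.244 in⁴
Total I = 19.687 in⁴.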